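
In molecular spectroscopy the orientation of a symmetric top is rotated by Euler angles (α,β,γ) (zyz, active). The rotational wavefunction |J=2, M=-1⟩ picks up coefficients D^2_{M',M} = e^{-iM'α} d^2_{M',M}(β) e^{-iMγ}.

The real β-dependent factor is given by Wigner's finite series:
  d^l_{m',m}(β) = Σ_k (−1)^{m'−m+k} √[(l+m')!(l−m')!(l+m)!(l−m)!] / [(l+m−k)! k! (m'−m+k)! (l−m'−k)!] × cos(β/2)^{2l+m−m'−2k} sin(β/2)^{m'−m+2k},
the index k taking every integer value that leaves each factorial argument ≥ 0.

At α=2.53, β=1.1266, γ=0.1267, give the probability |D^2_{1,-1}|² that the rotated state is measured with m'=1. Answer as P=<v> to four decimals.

D^2_{1,-1}(2.53,1.1266,0.1267) = e^{-i·1·2.53}·d^2_{1,-1}(1.1266)·e^{-i·-1·0.1267}. Compute d first:
With c≡cos(β/2)=0.845498 and s≡sin(β/2)=0.533979, N=[6·1·1·6]^{1/2}=6.000000
k∈{0,1} keeps every argument non-negative
  k=0: (−1)^2·6.0000/(2)·0.8455^2·0.5340^2 = +0.611498
  k=1: (−1)^3·6.0000/(6)·0.8455^0·0.5340^4 = -0.081301
d^2_{1,-1}(1.1266) = +0.611498 -0.081301 = +0.530196
|D^2_{1,-1}|² = |d^2_{1,-1}(β)|² = (+0.530196)² = 0.281108 (the z-rotation phases have unit modulus)

P=0.2811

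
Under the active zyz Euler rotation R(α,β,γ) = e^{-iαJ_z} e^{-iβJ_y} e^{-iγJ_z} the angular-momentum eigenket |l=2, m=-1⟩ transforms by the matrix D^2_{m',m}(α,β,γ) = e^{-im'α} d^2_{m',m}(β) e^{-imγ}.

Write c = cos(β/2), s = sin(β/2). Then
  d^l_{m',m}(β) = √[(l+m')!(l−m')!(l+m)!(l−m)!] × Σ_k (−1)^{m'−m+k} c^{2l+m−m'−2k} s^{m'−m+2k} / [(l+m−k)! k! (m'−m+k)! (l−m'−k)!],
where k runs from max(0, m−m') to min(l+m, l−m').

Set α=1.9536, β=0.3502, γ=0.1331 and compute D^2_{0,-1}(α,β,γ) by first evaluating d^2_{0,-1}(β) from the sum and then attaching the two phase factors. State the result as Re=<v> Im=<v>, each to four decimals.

Split into d^2_{0,-1}(β=0.3502) × two z-phases.
Half-angle: c=0.984709, s=0.174207. N=√(2·2·1·6)=4.898979
Admissible k: 0..1 (factorial args all ≥0)
  k=0: (−1)^1·4.8990/(2)·0.9847^3·0.1742^1 = -0.407440
  k=1: (−1)^2·4.8990/(2)·0.9847^1·0.1742^3 = +0.012752
d^2_{0,-1}(0.3502) = -0.407440 +0.012752 = -0.394688
Phases: e^{-i·(0)·1.9536}=+1.000000+0.000000i, e^{-i·(-1)·0.1331}=+0.991155+0.132707i ⇒ D=-0.391198-0.052378i

Re=-0.3912 Im=-0.0524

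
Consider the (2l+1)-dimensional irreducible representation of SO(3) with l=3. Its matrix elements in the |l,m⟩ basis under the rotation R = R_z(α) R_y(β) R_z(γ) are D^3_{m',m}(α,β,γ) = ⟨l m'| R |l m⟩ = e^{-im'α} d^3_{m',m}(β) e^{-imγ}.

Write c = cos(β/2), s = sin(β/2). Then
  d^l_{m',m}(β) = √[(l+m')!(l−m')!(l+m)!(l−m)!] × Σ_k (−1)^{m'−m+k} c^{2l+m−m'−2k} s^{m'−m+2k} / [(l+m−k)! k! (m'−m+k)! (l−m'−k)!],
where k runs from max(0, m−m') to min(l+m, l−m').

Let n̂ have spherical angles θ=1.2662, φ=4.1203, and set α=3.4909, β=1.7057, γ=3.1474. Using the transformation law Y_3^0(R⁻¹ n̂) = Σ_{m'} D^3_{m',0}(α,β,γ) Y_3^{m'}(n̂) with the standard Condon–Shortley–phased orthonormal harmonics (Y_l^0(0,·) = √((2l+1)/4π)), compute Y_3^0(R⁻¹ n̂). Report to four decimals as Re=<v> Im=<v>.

Re=-0.1027 Im=0.0000

Need the full column D^3_{m',0} for m'=−3..3 at α=3.4909, β=1.7057, γ=3.1474.
cos(β/2)=0.657839, sin(β/2)=0.753158
d^3_{-3,0}: single k=3 term ⇒ +0.543918;  D = -0.271618-0.471244i
d^3_{-2,0}: k∈[2..3] ⇒ +0.581852 -0.762685 = -0.180833;  D = -0.138470-0.116304i
d^3_{-1,0}: k∈[1..3] ⇒ +0.321422 -1.263951 +0.552258 = -0.390271;  D = +0.366702+0.133569i
d^3_{0,0}: k∈[0..3] ⇒ +0.081044 -0.956080 +1.253220 -0.182523 = +0.195660;  D = +0.195660+0.000000i
d^3_{1,0}: k∈[0..2] ⇒ -0.321422 +1.263951 -0.552258 = +0.390271;  D = -0.366702+0.133569i
d^3_{2,0}: k∈[0..1] ⇒ +0.581852 -0.762685 = -0.180833;  D = -0.138470+0.116304i
d^3_{3,0}: single k=0 term ⇒ -0.543918;  D = +0.271618-0.471244i
Y_3^{m'}(θ=1.2662,φ=4.1203) and Σ D·Y over m':
  (-0.2716-0.4712i)·(+0.3546+0.0739i)  (-0.1385-0.1163i)·(-0.1052-0.2583i)  (+0.3667+0.1336i)·(+0.0947-0.1408i)  (+0.1957+0.0000i)·(-0.2854+0.0000i)  (-0.3667+0.1336i)·(-0.0947-0.1408i)  (-0.1385+0.1163i)·(-0.1052+0.2583i)  (+0.2716-0.4712i)·(-0.3546+0.0739i)
Y_3^0(R⁻¹ n̂) = -0.102745-0.000000i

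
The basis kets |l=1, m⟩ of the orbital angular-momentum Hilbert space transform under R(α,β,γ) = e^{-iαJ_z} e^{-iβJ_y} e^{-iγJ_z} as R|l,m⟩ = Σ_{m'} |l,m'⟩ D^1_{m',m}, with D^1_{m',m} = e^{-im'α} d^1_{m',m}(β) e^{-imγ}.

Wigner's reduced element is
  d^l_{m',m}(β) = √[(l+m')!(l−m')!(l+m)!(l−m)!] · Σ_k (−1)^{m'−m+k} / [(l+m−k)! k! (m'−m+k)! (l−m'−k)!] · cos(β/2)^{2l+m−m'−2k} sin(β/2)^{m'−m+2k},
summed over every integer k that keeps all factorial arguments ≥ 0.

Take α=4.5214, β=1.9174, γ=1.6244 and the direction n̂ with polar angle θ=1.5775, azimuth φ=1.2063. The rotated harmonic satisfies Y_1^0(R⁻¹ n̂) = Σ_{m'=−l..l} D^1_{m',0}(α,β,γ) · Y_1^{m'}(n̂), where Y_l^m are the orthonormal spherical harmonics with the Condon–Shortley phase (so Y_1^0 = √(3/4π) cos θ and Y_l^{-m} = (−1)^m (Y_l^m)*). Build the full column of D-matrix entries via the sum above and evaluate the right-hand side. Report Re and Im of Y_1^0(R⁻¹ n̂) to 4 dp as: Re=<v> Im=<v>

Need the full column D^1_{m',0} for m'=−1..1 at α=4.5214, β=1.9174, γ=1.6244.
cos(β/2)=0.574584, sin(β/2)=0.818445
d^1_{-1,0}: single k=1 term ⇒ +0.665056;  D = -0.126248-0.652964i
d^1_{0,0}: k∈[0..1] ⇒ +0.330147 -0.669853 = -0.339705;  D = -0.339705+0.000000i
d^1_{1,0}: single k=0 term ⇒ -0.665056;  D = +0.126248-0.652964i
Y_1^{m'}(θ=1.5775,φ=1.2063) and Σ D·Y over m':
  (-0.1262-0.6530i)·(+0.1232-0.3228i)  (-0.3397+0.0000i)·(-0.0033+0.0000i)  (+0.1262-0.6530i)·(-0.1232-0.3228i)
Y_1^0(R⁻¹ n̂) = -0.451523+0.000000i

Re=-0.4515 Im=0.0000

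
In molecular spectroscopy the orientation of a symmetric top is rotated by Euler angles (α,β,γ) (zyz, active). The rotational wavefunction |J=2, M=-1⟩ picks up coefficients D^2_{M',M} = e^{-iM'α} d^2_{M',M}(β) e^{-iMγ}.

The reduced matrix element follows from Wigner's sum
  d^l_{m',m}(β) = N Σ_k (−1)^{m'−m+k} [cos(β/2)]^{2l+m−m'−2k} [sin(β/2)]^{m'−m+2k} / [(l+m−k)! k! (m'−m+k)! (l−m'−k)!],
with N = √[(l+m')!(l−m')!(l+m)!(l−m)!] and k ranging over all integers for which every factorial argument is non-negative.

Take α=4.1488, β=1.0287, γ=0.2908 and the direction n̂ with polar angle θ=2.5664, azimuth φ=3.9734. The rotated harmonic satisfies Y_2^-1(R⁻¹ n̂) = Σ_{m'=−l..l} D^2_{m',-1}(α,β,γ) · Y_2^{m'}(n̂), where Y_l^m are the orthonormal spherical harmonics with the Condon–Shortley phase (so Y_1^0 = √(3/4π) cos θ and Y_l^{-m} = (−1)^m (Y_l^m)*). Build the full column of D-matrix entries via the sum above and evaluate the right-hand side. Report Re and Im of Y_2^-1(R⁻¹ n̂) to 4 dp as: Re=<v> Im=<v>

Re=0.0186 Im=0.0075

Need the full column D^2_{m',-1} for m'=−2..2 at α=4.1488, β=1.0287, γ=0.2908.
cos(β/2)=0.870613, sin(β/2)=0.491969
d^2_{-2,-1}: single k=1 term ⇒ +0.649296;  D = -0.435129+0.481921i
d^2_{-1,-1}: k∈[0..1] ⇒ +0.574513 -0.550360 = +0.024153;  D = -0.006507-0.023260i
d^2_{0,-1}: k∈[0..1] ⇒ -0.795222 +0.253930 = -0.541292;  D = -0.518566-0.155199i
d^2_{1,-1}: k∈[0..1] ⇒ +0.550360 -0.058580 = +0.491780;  D = -0.370885+0.322942i
d^2_{2,-1}: single k=0 term ⇒ -0.207333;  D = +0.031561+0.204917i
Y_2^{m'}(θ=2.5664,φ=3.9734) and Σ D·Y over m':
  (-0.4351+0.4819i)·(-0.0106-0.1138i)  (-0.0065-0.0233i)·(+0.2375-0.2607i)  (-0.5186-0.1552i)·(+0.3508+0.0000i)  (-0.3709+0.3229i)·(-0.2375-0.2607i)  (+0.0316+0.2049i)·(-0.0106+0.1138i)
Y_2^-1(R⁻¹ n̂) = +0.018560+0.007541i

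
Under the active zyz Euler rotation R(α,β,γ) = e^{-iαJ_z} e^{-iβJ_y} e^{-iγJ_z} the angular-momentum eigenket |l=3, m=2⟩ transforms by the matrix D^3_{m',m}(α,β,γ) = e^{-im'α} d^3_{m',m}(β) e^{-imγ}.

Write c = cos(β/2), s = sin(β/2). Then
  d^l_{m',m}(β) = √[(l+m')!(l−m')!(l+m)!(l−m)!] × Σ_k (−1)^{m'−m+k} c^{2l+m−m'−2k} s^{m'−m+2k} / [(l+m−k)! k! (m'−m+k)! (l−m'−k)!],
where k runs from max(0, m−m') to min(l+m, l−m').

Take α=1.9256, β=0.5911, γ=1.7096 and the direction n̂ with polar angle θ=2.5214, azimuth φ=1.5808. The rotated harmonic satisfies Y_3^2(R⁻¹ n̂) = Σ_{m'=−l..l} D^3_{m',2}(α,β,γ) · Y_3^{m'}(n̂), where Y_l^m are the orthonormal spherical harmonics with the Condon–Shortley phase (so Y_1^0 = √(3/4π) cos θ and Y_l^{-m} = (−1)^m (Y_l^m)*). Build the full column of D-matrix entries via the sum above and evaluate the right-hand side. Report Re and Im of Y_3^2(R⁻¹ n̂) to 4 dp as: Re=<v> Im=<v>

Re=0.2492 Im=-0.2116

Need the full column D^3_{m',2} for m'=−3..3 at α=1.9256, β=0.5911, γ=1.7096.
cos(β/2)=0.956642, sin(β/2)=0.291266
d^3_{-3,2}: single k=5 term ⇒ +0.004912;  D = -0.003478+0.003469i
d^3_{-2,2}: k∈[4..5] ⇒ +0.032933 -0.000611 = +0.032322;  D = +0.029353+0.013533i
d^3_{-1,2}: k∈[3..4] ⇒ +0.136820 -0.006342 = +0.130478;  D = +0.010062-0.130089i
d^3_{0,2}: k∈[2..3] ⇒ +0.389169 -0.036076 = +0.353093;  D = -0.339574+0.096767i
d^3_{1,2}: k∈[1..2] ⇒ +0.737968 -0.136820 = +0.601148;  D = +0.355333+0.484889i
d^3_{2,2}: k∈[0..1] ⇒ +0.766473 -0.355261 = +0.411212;  D = +0.226585-0.343154i
d^3_{3,2}: single k=0 term ⇒ -0.571627;  D = +0.556733+0.129638i
Y_3^{m'}(θ=2.5214,φ=1.5808) and Σ D·Y over m':
  (-0.0035+0.0035i)·(+0.0025+0.0819i)  (+0.0294+0.0135i)·(+0.2809-0.0056i)  (+0.0101-0.1301i)·(-0.0043-0.4341i)  (-0.3396+0.0968i)·(-0.0945+0.0000i)  (+0.3553+0.4849i)·(+0.0043-0.4341i)  (+0.2266-0.3432i)·(+0.2809+0.0056i)  (+0.5567+0.1296i)·(-0.0025+0.0819i)
Y_3^2(R⁻¹ n̂) = +0.249199-0.211562i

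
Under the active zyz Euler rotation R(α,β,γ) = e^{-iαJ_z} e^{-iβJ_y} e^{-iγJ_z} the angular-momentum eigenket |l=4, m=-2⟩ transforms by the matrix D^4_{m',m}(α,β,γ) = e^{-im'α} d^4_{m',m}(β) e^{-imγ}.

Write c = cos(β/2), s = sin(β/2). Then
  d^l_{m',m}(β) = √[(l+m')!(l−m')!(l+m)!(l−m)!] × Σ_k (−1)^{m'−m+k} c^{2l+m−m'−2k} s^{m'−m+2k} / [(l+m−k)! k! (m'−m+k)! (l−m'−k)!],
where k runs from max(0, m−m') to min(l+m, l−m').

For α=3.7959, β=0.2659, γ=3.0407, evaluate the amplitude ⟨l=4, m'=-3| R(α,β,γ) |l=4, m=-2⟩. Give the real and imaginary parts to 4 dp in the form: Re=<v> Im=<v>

Re=0.0835 Im=-0.4332

D^4_{-3,-2}(3.7959,0.2659,3.0407) = e^{-i·-3·3.7959}·d^4_{-3,-2}(0.2659)·e^{-i·-2·3.0407}. Compute d first:
c=cos(0.2659/2)=0.991175, s=sin(0.2659/2)=0.132559; N=√[1·5040·2·720]=2693.993318
k∈{1,2} keeps every argument non-negative
  k=1: (−1)^0·2693.9933/(720)·0.9912^7·0.1326^1 = +0.466149
  k=2: (−1)^1·2693.9933/(240)·0.9912^5·0.1326^3 = -0.025013
d^4_{-3,-2}(0.2659) = +0.466149 -0.025013 = +0.441137
Phases: e^{-i·(-3)·3.7959}=+0.382154-0.924099i, e^{-i·(-2)·3.0407}=+0.979710-0.200419i ⇒ D=+0.083460-0.433170i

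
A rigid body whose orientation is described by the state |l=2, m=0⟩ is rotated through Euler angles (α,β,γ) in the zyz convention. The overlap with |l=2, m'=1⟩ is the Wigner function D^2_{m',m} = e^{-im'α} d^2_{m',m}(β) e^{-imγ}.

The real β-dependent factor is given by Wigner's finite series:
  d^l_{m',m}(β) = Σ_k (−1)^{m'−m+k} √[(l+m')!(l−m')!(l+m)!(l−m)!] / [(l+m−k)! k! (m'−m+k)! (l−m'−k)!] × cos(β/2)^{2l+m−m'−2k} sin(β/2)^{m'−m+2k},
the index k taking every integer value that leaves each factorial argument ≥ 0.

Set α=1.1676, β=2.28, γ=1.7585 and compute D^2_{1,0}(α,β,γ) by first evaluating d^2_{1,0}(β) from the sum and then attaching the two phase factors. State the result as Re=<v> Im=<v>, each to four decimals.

Split into d^2_{1,0}(β=2.28) × two z-phases.
c=cos(2.28/2)=0.417595, s=sin(2.28/2)=0.908633; N=√[6·1·2·2]=4.898979
Admissible k: 0..1 (factorial args all ≥0)
  k=0: (−1)^1·4.8990/(2)·0.4176^3·0.9086^1 = -0.162080
  k=1: (−1)^2·4.8990/(2)·0.4176^1·0.9086^3 = +0.767356
d^2_{1,0}(2.28) = -0.162080 +0.767356 = +0.605276
D = (+0.392360-0.919812i)·(+0.605276)·(+1.000000+0.000000i) = +0.237486-0.556740i

Re=0.2375 Im=-0.5567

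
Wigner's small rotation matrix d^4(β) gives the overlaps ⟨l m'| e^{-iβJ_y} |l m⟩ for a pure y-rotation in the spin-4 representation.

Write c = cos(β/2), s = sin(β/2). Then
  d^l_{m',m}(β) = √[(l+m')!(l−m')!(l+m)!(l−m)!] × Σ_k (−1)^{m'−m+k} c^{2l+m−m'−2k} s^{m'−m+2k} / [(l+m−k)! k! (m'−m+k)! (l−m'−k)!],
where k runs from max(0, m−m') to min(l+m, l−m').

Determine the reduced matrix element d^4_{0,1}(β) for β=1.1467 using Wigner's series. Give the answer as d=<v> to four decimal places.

d^4_{0,1}(β=1.1467) via Wigner's sum:
c=cos(1.1467/2)=0.840088, s=sin(1.1467/2)=0.542449; N=√[24·24·120·6]=643.987578
Admissible k: 1..4 (factorial args all ≥0)
  k=1: (−1)^0·643.9876/(144)·0.8401^7·0.5424^1 = +0.716390
  k=2: (−1)^1·643.9876/(24)·0.8401^5·0.5424^3 = -1.792128
  k=3: (−1)^2·643.9876/(24)·0.8401^3·0.5424^5 = +0.747201
  k=4: (−1)^3·643.9876/(144)·0.8401^1·0.5424^7 = -0.051922
d^4_{0,1}(1.1467) = +0.716390 -1.792128 +0.747201 -0.051922 = -0.380460

d=-0.3805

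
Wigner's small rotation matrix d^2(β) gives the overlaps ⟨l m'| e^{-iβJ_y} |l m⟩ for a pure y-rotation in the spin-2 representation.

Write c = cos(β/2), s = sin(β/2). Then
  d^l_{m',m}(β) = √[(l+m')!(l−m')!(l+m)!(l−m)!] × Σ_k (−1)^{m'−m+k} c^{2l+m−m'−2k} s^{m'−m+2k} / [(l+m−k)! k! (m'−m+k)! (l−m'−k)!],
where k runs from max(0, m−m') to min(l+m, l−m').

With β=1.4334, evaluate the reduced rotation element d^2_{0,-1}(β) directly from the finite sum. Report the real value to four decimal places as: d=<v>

d=-0.1662

d^2_{0,-1}(β=1.4334) via Wigner's sum:
With c≡cos(β/2)=0.753978 and s≡sin(β/2)=0.656900, N=[2·2·1·6]^{1/2}=4.898979
k∈{0,1} keeps every argument non-negative
  k=0: (−1)^1·4.8990/(2)·0.7540^3·0.6569^1 = -0.689684
  k=1: (−1)^2·4.8990/(2)·0.7540^1·0.6569^3 = +0.523519
d^2_{0,-1}(1.4334) = -0.689684 +0.523519 = -0.166166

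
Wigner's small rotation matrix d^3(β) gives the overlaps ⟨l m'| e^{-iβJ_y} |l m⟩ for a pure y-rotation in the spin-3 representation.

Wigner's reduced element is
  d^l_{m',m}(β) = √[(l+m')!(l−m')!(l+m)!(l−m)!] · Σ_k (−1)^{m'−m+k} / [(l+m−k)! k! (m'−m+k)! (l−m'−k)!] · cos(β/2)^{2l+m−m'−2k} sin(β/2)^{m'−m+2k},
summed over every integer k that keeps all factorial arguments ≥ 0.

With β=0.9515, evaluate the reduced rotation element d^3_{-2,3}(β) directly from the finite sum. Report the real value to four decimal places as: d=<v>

d=0.0439

d^3_{-2,3}(β=0.9515) via Wigner's sum:
Half-angle: c=0.888949, s=0.458005. N=√(1·120·720·1)=293.938769
k∈{5} keeps every argument non-negative
  k=5: (−1)^0·293.9388/(120)·0.8889^1·0.4580^5 = +0.043884
d^3_{-2,3}(0.9515) = +0.043884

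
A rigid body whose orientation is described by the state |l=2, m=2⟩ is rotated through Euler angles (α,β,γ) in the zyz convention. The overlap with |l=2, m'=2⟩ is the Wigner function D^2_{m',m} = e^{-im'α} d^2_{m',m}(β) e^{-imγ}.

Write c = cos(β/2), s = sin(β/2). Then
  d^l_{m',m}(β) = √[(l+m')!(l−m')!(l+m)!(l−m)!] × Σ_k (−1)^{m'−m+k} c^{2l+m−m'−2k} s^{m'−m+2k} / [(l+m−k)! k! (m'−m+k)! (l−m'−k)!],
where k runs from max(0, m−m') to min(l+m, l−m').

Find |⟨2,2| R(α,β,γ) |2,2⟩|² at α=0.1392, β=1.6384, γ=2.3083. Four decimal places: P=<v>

P=0.0472

Split into d^2_{2,2}(β=1.6384) × two z-phases.
c=cos(1.6384/2)=0.682806, s=sin(1.6384/2)=0.730600; N=√[24·1·24·1]=24.000000
k∈{0} keeps every argument non-negative
  k=0: (−1)^0·24.0000/(24)·0.6828^4·0.7306^0 = +0.217365
d^2_{2,2}(1.6384) = +0.217365
|D^2_{2,2}|² = |d^2_{2,2}(β)|² = (+0.217365)² = 0.047247 (the z-rotation phases have unit modulus)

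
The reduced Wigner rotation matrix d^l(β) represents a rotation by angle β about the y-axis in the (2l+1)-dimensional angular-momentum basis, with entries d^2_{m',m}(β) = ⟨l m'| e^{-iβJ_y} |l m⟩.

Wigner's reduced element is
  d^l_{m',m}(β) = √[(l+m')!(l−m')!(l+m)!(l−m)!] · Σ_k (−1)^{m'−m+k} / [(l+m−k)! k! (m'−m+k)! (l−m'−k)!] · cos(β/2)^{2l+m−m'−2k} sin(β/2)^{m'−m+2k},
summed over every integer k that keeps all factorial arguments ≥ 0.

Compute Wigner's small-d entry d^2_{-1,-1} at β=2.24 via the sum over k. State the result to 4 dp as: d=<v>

d^2_{-1,-1}(β=2.24) via Wigner's sum:
c=cos(2.24/2)=0.435682, s=sin(2.24/2)=0.900100; N=√[1·6·1·6]=6.000000
k: max(0,(-1)−(-1))=0 … min(2+(-1),2−(-1))=1
  k=0: (−1)^0·6.0000/(6)·0.4357^4·0.9001^0 = +0.036031
  k=1: (−1)^1·6.0000/(2)·0.4357^2·0.9001^2 = -0.461364
d^2_{-1,-1}(2.24) = +0.036031 -0.461364 = -0.425332

d=-0.4253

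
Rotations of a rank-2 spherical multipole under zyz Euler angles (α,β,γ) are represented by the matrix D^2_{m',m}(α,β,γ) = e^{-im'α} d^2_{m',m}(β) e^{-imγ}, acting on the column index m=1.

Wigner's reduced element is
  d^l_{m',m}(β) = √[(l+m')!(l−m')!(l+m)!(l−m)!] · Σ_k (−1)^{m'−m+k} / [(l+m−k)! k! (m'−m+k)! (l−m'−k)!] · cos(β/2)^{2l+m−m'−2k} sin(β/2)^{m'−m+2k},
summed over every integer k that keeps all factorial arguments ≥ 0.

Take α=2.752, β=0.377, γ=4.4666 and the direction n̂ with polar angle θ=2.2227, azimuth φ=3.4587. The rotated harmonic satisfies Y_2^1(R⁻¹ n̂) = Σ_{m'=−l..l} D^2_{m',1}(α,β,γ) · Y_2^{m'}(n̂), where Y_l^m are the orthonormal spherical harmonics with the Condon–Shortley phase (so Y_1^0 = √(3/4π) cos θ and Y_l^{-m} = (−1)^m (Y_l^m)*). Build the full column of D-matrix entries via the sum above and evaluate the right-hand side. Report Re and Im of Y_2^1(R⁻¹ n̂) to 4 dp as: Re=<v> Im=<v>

Need the full column D^2_{m',1} for m'=−2..2 at α=2.752, β=0.377, γ=4.4666.
cos(β/2)=0.982286, sin(β/2)=0.187386
d^2_{-2,1}: single k=3 term ⇒ +0.012926;  D = +0.006573+0.011131i
d^2_{-1,1}: k∈[2..3] ⇒ +0.101641 -0.001233 = +0.100408;  D = -0.014389-0.099372i
d^2_{0,1}: k∈[1..2] ⇒ +0.435037 -0.015832 = +0.419206;  D = -0.102002+0.406607i
d^2_{1,1}: k∈[0..1] ⇒ +0.931006 -0.101641 = +0.829365;  D = +0.492215-0.667510i
d^2_{2,1}: single k=0 term ⇒ -0.355206;  D = +0.303595-0.184395i
Y_2^{m'}(θ=2.2227,φ=3.4587) and Σ D·Y over m':
  (+0.0066+0.0111i)·(+0.1966-0.1446i)  (-0.0144-0.0994i)·(+0.3540-0.1162i)  (-0.1020+0.4066i)·(+0.0329+0.0000i)  (+0.4922-0.6675i)·(-0.3540-0.1162i)  (+0.3036-0.1844i)·(+0.1966+0.1446i)
Y_2^1(R⁻¹ n̂) = -0.182528+0.167876i

Re=-0.1825 Im=0.1679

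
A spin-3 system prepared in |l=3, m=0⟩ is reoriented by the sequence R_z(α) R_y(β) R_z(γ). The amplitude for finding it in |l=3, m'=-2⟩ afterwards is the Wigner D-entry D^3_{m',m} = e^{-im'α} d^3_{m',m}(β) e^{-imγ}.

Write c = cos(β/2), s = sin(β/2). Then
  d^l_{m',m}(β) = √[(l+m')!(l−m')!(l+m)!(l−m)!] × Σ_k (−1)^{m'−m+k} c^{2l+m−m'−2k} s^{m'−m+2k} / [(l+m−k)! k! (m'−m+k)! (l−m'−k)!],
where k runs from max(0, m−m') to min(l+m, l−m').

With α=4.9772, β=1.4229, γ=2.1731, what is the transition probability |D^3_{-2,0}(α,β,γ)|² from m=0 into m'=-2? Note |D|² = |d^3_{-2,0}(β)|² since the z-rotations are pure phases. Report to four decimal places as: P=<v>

P=0.0390

Split into d^3_{-2,0}(β=1.4229) × two z-phases.
Half-angle: c=0.757416, s=0.652933. N=√(1·120·6·6)=65.726707
Admissible k: 2..3 (factorial args all ≥0)
  k=2: (−1)^0·65.7267/(12)·0.7574^4·0.6529^2 = +0.768485
  k=3: (−1)^1·65.7267/(12)·0.7574^2·0.6529^4 = -0.571088
d^3_{-2,0}(1.4229) = +0.768485 -0.571088 = +0.197396
|D^3_{-2,0}|² = |d^3_{-2,0}(β)|² = (+0.197396)² = 0.038965 (the z-rotation phases have unit modulus)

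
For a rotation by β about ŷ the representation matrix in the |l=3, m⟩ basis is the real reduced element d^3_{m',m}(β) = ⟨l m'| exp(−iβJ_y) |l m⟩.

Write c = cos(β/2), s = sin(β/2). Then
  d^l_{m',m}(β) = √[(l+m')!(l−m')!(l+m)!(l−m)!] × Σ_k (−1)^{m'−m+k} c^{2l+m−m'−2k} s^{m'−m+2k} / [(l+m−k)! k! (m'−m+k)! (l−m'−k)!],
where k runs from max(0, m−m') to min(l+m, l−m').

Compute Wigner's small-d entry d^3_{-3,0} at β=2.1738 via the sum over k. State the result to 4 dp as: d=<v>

d^3_{-3,0}(β=2.1738) via Wigner's sum:
c=cos(2.1738/2)=0.465232, s=sin(2.1738/2)=0.885189; N=√[1·720·6·6]=160.996894
k: max(0,(0)−(-3))=3 … min(3+(0),3−(-3))=3
  k=3: (−1)^0·160.9969/(36)·0.4652^3·0.8852^3 = +0.312342
d^3_{-3,0}(2.1738) = +0.312342

d=0.3123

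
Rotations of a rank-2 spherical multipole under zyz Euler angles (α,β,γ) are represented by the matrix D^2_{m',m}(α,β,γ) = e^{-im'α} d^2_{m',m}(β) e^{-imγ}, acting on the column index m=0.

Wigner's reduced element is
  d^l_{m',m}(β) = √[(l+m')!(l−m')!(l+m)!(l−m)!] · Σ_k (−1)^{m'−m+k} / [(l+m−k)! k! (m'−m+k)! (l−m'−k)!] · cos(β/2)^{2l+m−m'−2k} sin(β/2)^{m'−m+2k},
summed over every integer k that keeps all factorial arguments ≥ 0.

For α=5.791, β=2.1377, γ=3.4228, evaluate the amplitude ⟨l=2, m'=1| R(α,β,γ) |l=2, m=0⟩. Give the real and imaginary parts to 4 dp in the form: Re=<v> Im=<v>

D^2_{1,0}(5.791,2.1377,3.4228) = e^{-i·1·5.791}·d^2_{1,0}(2.1377)·e^{-i·0·3.4228}. Compute d first:
Half-angle: c=0.481133, s=0.876648. N=√(6·1·2·2)=4.898979
k∈{0,1} keeps every argument non-negative
  k=0: (−1)^1·4.8990/(2)·0.4811^3·0.8766^1 = -0.239164
  k=1: (−1)^2·4.8990/(2)·0.4811^1·0.8766^3 = +0.793992
d^2_{1,0}(2.1377) = -0.239164 +0.793992 = +0.554828
D = (+0.881302+0.472553i)·(+0.554828)·(+1.000000+0.000000i) = +0.488971+0.262186i

Re=0.4890 Im=0.2622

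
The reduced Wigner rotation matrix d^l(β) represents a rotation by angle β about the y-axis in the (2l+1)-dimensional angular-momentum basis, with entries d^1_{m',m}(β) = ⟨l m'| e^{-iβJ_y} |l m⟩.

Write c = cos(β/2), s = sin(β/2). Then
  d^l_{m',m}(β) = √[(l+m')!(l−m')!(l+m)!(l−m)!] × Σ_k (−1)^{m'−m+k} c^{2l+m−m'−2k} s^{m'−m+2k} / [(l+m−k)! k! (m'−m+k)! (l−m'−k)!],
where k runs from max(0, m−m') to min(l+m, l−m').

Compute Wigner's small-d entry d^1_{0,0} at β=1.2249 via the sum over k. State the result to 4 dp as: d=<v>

d^1_{0,0}(β=1.2249) via Wigner's sum:
Half-angle: c=0.818242, s=0.574874. N=√(1·1·1·1)=1.000000
Admissible k: 0..1 (factorial args all ≥0)
  k=0: (−1)^0·1.0000/(1)·0.8182^2·0.5749^0 = +0.669520
  k=1: (−1)^1·1.0000/(1)·0.8182^0·0.5749^2 = -0.330480
d^1_{0,0}(1.2249) = +0.669520 -0.330480 = +0.339040

d=0.3390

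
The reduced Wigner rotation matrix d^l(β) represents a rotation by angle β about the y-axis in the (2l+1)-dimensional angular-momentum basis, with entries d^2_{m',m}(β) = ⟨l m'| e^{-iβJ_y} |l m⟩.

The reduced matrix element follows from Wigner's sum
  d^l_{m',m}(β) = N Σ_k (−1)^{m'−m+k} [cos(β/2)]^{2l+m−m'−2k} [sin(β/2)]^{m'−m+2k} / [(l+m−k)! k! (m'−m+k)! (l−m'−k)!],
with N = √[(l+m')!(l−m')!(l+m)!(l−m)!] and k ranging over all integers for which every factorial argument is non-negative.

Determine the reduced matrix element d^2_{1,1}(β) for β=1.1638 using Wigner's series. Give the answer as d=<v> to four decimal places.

d^2_{1,1}(β=1.1638) via Wigner's sum:
With c≡cos(β/2)=0.835420 and s≡sin(β/2)=0.549612, N=[6·1·6·1]^{1/2}=6.000000
The bounds max(0,m−m')=0 and min(l+m,l−m')=1 give 2 terms
  k=0: (−1)^0·6.0000/(6)·0.8354^4·0.5496^0 = +0.487101
  k=1: (−1)^1·6.0000/(2)·0.8354^2·0.5496^2 = -0.632475
d^2_{1,1}(1.1638) = +0.487101 -0.632475 = -0.145374

d=-0.1454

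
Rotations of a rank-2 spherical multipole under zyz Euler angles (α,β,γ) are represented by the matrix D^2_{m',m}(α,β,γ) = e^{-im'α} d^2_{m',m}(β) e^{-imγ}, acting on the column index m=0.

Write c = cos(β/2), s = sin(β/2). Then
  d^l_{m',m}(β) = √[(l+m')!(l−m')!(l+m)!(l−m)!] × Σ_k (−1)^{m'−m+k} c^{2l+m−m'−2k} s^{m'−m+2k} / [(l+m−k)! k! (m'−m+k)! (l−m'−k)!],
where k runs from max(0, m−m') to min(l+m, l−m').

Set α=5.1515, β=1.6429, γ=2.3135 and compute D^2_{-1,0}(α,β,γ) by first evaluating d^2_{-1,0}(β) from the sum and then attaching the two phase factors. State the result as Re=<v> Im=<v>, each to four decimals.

Re=-0.0374 Im=0.0797

First d^2_{-1,0}(β=1.6429), then the phase factors e^{-i(-1)α} and e^{-i(0)γ}:
c=cos(1.6429/2)=0.681160, s=sin(1.6429/2)=0.732134; N=√[1·6·2·2]=4.898979
k: max(0,(0)−(-1))=1 … min(2+(0),2−(-1))=2
  k=1: (−1)^0·4.8990/(2)·0.6812^3·0.7321^1 = +0.566780
  k=2: (−1)^1·4.8990/(2)·0.6812^1·0.7321^3 = -0.654783
d^2_{-1,0}(1.6429) = +0.566780 -0.654783 = -0.088003
Phases: e^{-i·(-1)·5.1515}=+0.425135-0.905130i, e^{-i·(0)·2.3135}=+1.000000+0.000000i ⇒ D=-0.037413+0.079654i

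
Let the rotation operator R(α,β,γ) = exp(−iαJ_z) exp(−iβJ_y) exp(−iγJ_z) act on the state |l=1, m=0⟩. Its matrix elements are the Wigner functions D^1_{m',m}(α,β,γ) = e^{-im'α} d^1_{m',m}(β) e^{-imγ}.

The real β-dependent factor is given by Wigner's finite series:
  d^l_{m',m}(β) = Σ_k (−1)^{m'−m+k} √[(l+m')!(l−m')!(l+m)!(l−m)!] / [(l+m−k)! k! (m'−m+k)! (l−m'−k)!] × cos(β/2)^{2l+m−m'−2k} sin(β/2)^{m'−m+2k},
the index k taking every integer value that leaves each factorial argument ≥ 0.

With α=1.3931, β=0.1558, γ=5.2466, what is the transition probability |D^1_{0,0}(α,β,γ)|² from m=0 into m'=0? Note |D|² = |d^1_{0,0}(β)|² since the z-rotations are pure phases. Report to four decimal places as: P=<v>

P=0.9759

Split into d^1_{0,0}(β=0.1558) × two z-phases.
Half-angle: c=0.996967, s=0.077821. N=√(1·1·1·1)=1.000000
Admissible k: 0..1 (factorial args all ≥0)
  k=0: (−1)^0·1.0000/(1)·0.9970^2·0.0778^0 = +0.993944
  k=1: (−1)^1·1.0000/(1)·0.9970^0·0.0778^2 = -0.006056
d^1_{0,0}(0.1558) = +0.993944 -0.006056 = +0.987888
|D^1_{0,0}|² = |d^1_{0,0}(β)|² = (+0.987888)² = 0.975922 (the z-rotation phases have unit modulus)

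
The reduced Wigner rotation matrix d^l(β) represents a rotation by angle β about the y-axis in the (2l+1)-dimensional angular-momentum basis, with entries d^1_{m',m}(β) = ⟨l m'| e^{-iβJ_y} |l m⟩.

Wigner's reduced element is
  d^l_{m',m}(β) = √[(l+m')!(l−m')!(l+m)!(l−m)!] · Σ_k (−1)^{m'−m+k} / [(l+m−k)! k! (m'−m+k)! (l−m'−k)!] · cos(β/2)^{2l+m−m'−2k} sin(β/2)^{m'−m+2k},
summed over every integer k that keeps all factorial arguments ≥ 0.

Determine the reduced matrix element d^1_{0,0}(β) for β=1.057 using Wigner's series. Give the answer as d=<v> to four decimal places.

d=0.4915

d^1_{0,0}(β=1.057) via Wigner's sum:
With c≡cos(β/2)=0.863564 and s≡sin(β/2)=0.504239, N=[1·1·1·1]^{1/2}=1.000000
k: max(0,(0)−(0))=0 … min(1+(0),1−(0))=1
  k=0: (−1)^0·1.0000/(1)·0.8636^2·0.5042^0 = +0.745743
  k=1: (−1)^1·1.0000/(1)·0.8636^0·0.5042^2 = -0.254257
d^1_{0,0}(1.057) = +0.745743 -0.254257 = +0.491487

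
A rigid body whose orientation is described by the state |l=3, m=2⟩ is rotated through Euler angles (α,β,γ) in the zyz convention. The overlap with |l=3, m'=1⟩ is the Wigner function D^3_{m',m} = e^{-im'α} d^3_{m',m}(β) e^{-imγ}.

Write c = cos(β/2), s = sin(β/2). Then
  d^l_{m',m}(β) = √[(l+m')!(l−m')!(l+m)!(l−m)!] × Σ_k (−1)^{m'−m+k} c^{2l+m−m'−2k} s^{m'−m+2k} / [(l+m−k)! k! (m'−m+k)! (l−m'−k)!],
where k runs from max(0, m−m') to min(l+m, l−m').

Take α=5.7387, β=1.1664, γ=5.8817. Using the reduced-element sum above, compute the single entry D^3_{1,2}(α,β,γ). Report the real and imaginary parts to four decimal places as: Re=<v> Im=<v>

Re=0.0202 Im=0.0891

D^3_{1,2}(5.7387,1.1664,5.8817) = e^{-i·1·5.7387}·d^3_{1,2}(1.1664)·e^{-i·2·5.8817}. Compute d first:
With c≡cos(β/2)=0.834705 and s≡sin(β/2)=0.550698, N=[24·2·120·1]^{1/2}=75.894664
Admissible k: 1..2 (factorial args all ≥0)
  k=1: (−1)^0·75.8947/(24)·0.8347^5·0.5507^1 = +0.705631
  k=2: (−1)^1·75.8947/(12)·0.8347^3·0.5507^3 = -0.614283
d^3_{1,2}(1.1664) = +0.705631 -0.614283 = +0.091348
D = (+0.855394+0.517978i)·(+0.091348)·(+0.694573+0.719423i) = +0.020232+0.089079i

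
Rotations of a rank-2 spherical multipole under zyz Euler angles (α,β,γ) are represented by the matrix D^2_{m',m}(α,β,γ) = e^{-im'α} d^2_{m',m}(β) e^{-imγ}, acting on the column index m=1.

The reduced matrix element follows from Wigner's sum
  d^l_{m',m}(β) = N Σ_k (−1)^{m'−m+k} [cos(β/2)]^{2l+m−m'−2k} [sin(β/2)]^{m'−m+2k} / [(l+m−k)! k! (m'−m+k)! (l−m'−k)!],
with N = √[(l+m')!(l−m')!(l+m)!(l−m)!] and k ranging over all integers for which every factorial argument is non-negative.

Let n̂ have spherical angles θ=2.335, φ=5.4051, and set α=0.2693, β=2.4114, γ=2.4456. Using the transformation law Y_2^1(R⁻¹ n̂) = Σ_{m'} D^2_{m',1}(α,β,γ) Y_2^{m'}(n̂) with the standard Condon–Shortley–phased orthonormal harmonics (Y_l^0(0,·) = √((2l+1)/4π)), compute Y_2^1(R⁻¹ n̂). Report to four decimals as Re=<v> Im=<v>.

Re=0.3343 Im=-0.1934

Need the full column D^2_{m',1} for m'=−2..2 at α=0.2693, β=2.4114, γ=2.4456.
cos(β/2)=0.357039, sin(β/2)=0.934089
d^2_{-2,1}: single k=3 term ⇒ +0.581984;  D = -0.192000-0.549401i
d^2_{-1,1}: k∈[2..3] ⇒ +0.333680 -0.761296 = -0.427616;  D = +0.243389+0.351593i
d^2_{0,1}: k∈[1..2] ⇒ +0.104139 -0.712782 = -0.608644;  D = +0.467084+0.390230i
d^2_{1,1}: k∈[0..1] ⇒ +0.016250 -0.333680 = -0.317430;  D = +0.288969+0.131372i
d^2_{2,1}: single k=0 term ⇒ -0.085029;  D = +0.083978+0.013328i
Y_2^{m'}(θ=2.335,φ=5.4051) and Σ D·Y over m':
  (-0.1920-0.5494i)·(-0.0371+0.1979i)  (+0.2434+0.3516i)·(-0.2465-0.2970i)  (+0.4671+0.3902i)·(+0.1376+0.0000i)  (+0.2890+0.1314i)·(+0.2465-0.2970i)  (+0.0840+0.0133i)·(-0.0371-0.1979i)
Y_2^1(R⁻¹ n̂) = +0.334314-0.193377i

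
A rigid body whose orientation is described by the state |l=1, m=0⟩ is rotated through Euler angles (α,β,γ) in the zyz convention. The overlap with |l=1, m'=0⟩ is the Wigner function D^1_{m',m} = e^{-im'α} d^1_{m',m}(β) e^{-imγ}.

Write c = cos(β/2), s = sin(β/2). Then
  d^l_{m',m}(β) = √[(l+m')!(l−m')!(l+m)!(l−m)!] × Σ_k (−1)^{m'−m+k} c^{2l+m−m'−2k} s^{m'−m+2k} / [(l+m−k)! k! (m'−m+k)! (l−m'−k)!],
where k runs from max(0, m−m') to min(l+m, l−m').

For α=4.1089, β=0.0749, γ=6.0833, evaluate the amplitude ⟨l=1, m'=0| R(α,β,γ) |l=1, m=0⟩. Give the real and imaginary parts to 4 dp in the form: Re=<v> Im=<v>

Split into d^1_{0,0}(β=0.0749) × two z-phases.
c=cos(0.0749/2)=0.999299, s=sin(0.0749/2)=0.037441; N=√[1·1·1·1]=1.000000
k: max(0,(0)−(0))=0 … min(1+(0),1−(0))=1
  k=0: (−1)^0·1.0000/(1)·0.9993^2·0.0374^0 = +0.998598
  k=1: (−1)^1·1.0000/(1)·0.9993^0·0.0374^2 = -0.001402
d^1_{0,0}(0.0749) = +0.998598 -0.001402 = +0.997196
D = (+1.000000+0.000000i)·(+0.997196)·(+1.000000+0.000000i) = +0.997196+0.000000i

Re=0.9972 Im=0.0000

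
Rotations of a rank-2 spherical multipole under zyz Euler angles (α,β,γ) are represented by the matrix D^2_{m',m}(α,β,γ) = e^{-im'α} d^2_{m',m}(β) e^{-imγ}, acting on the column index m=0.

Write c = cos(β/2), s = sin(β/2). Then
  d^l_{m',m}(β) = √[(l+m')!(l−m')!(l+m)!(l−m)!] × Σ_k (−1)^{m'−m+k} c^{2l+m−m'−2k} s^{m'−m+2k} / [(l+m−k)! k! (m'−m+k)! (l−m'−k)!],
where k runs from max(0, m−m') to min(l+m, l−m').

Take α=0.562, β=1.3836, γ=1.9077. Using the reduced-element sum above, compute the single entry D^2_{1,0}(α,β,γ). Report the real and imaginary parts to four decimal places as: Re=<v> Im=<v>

Re=-0.1895 Im=0.1193

D^2_{1,0}(0.562,1.3836,1.9077) = e^{-i·1·0.562}·d^2_{1,0}(1.3836)·e^{-i·0·1.9077}. Compute d first:
Half-angle: c=0.770099, s=0.637924. N=√(6·1·2·2)=4.898979
k: max(0,(0)−(1))=0 … min(2+(0),2−(1))=1
  k=0: (−1)^1·4.8990/(2)·0.7701^3·0.6379^1 = -0.713649
  k=1: (−1)^2·4.8990/(2)·0.7701^1·0.6379^3 = +0.489700
d^2_{1,0}(1.3836) = -0.713649 +0.489700 = -0.223949
Phases: e^{-i·(1)·0.562}=+0.846191-0.532880i, e^{-i·(0)·1.9077}=+1.000000+0.000000i ⇒ D=-0.189504+0.119338i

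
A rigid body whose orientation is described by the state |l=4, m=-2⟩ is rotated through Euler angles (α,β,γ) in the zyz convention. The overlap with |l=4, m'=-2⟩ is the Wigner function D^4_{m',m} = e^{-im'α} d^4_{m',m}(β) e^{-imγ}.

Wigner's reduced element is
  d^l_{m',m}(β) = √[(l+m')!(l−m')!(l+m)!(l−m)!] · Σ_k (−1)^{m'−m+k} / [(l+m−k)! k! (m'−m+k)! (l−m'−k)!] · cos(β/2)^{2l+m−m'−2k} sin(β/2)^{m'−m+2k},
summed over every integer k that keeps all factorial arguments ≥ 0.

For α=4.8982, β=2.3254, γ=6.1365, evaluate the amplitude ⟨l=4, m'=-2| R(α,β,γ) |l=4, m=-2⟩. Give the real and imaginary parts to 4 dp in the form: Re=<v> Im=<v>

Re=-0.2245 Im=-0.0176

First d^4_{-2,-2}(β=2.3254), then the phase factors e^{-i(-2)α} and e^{-i(-2)γ}:
c=cos(2.3254/2)=0.396863, s=sin(2.3254/2)=0.917878; N=√[2·720·2·720]=1440.000000
k: max(0,(-2)−(-2))=0 … min(4+(-2),4−(-2))=2
  k=0: (−1)^0·1440.0000/(1440)·0.3969^8·0.9179^0 = +0.000615
  k=1: (−1)^1·1440.0000/(120)·0.3969^6·0.9179^2 = -0.039500
  k=2: (−1)^2·1440.0000/(96)·0.3969^4·0.9179^4 = +0.264114
d^4_{-2,-2}(2.3254) = +0.000615 -0.039500 +0.264114 = +0.225230
Phases: e^{-i·(-2)·4.8982}=-0.931740-0.363127i, e^{-i·(-2)·6.1365}=+0.957275-0.289180i ⇒ D=-0.224541-0.017607i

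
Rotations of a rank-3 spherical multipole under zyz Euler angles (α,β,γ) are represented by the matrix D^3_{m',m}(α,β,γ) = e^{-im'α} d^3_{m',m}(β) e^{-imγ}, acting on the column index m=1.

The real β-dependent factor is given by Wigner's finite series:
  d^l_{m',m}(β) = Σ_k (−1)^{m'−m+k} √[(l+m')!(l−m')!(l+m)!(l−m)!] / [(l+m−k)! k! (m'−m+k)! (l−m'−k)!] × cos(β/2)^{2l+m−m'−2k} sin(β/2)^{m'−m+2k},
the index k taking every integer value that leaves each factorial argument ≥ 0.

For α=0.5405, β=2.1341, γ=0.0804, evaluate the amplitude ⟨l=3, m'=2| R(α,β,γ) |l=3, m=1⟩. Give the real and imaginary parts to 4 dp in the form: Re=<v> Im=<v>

Re=0.1613 Im=-0.3718

D^3_{2,1}(0.5405,2.1341,0.0804) = e^{-i·2·0.5405}·d^3_{2,1}(2.1341)·e^{-i·1·0.0804}. Compute d first:
With c≡cos(β/2)=0.482710 and s≡sin(β/2)=0.875780, N=[120·1·24·2]^{1/2}=75.894664
Admissible k: 0..1 (factorial args all ≥0)
  k=0: (−1)^1·75.8947/(24)·0.4827^5·0.8758^1 = -0.072582
  k=1: (−1)^2·75.8947/(12)·0.4827^3·0.8758^3 = +0.477831
d^3_{2,1}(2.1341) = -0.072582 +0.477831 = +0.405249
D = (+0.470446-0.882429i)·(+0.405249)·(+0.996770-0.080313i) = +0.161312-0.371760i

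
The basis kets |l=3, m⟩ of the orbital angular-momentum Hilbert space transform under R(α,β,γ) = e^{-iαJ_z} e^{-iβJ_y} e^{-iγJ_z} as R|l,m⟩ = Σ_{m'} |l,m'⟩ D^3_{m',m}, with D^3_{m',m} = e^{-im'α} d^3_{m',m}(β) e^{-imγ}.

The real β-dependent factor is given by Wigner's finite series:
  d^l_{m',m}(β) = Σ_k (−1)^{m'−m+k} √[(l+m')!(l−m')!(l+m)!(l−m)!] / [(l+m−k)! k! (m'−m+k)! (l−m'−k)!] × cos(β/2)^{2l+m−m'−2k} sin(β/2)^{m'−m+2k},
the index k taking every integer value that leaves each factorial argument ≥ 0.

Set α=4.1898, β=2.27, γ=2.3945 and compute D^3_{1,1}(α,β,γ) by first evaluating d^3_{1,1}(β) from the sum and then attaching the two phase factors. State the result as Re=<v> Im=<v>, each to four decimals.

Split into d^3_{1,1}(β=2.27) × two z-phases.
c=cos(2.27/2)=0.422132, s=sin(2.27/2)=0.906534; N=√[24·2·24·2]=48.000000
k: max(0,(1)−(1))=0 … min(3+(1),3−(1))=2
  k=0: (−1)^0·48.0000/(48)·0.4221^6·0.9065^0 = +0.005658
  k=1: (−1)^1·48.0000/(6)·0.4221^4·0.9065^2 = -0.208763
  k=2: (−1)^2·48.0000/(8)·0.4221^2·0.9065^4 = +0.722080
d^3_{1,1}(2.27) = +0.005658 -0.208763 +0.722080 = +0.518976
Phases: e^{-i·(1)·4.1898}=-0.499125+0.866530i, e^{-i·(1)·2.3945}=-0.733668-0.679509i ⇒ D=+0.495625-0.153920i

Re=0.4956 Im=-0.1539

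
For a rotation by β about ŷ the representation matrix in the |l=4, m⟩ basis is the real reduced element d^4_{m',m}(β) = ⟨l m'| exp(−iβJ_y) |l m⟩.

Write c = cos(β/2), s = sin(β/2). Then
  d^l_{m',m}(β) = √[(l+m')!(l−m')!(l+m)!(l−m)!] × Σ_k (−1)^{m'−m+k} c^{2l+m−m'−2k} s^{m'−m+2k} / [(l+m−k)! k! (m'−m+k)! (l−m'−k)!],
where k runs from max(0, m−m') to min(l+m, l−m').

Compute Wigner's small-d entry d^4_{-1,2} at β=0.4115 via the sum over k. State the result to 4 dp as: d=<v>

d^4_{-1,2}(β=0.4115) via Wigner's sum:
c=cos(0.4115/2)=0.978908, s=sin(0.4115/2)=0.204301; N=√[6·120·720·2]=1018.233765
k∈{3,4,5} keeps every argument non-negative
  k=3: (−1)^0·1018.2338/(72)·0.9789^5·0.2043^3 = +0.108402
  k=4: (−1)^1·1018.2338/(48)·0.9789^3·0.2043^5 = -0.007083
  k=5: (−1)^2·1018.2338/(240)·0.9789^1·0.2043^7 = +0.000062
d^4_{-1,2}(0.4115) = +0.108402 -0.007083 +0.000062 = +0.101381

d=0.1014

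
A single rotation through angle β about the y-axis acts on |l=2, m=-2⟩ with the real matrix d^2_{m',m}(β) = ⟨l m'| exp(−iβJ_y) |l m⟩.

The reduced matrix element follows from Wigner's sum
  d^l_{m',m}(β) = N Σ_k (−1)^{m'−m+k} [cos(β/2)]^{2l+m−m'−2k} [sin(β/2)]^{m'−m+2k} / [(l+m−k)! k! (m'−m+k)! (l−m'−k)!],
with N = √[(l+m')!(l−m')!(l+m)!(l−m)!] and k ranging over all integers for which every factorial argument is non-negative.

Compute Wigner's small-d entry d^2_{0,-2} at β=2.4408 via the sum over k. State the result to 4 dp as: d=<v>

d=0.2546

d^2_{0,-2}(β=2.4408) via Wigner's sum:
With c≡cos(β/2)=0.343270 and s≡sin(β/2)=0.939237, N=[2·2·1·24]^{1/2}=9.797959
k: max(0,(-2)−(0))=0 … min(2+(-2),2−(0))=0
  k=0: (−1)^2·9.7980/(4)·0.3433^2·0.9392^2 = +0.254623
d^2_{0,-2}(2.4408) = +0.254623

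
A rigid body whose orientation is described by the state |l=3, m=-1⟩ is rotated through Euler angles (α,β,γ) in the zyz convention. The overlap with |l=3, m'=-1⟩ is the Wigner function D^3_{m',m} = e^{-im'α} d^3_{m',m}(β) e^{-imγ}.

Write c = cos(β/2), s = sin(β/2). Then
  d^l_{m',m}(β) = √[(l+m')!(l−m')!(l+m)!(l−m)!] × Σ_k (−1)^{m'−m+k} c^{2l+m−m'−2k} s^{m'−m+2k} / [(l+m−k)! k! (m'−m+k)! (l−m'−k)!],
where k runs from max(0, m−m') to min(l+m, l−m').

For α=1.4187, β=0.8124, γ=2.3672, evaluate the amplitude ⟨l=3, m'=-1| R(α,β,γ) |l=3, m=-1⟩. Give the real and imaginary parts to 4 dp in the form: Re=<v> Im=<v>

Re=0.1320 Im=0.0991

D^3_{-1,-1}(1.4187,0.8124,2.3672) = e^{-i·-1·1.4187}·d^3_{-1,-1}(0.8124)·e^{-i·-1·2.3672}. Compute d first:
Half-angle: c=0.918629, s=0.395121. N=√(2·24·2·24)=48.000000
The bounds max(0,m−m')=0 and min(l+m,l−m')=2 give 3 terms
  k=0: (−1)^0·48.0000/(48)·0.9186^6·0.3951^0 = +0.600953
  k=1: (−1)^1·48.0000/(6)·0.9186^4·0.3951^2 = -0.889430
  k=2: (−1)^2·48.0000/(8)·0.9186^2·0.3951^4 = +0.123411
d^3_{-1,-1}(0.8124) = +0.600953 -0.889430 +0.123411 = -0.165065
D = (+0.151511+0.988456i)·(-0.165065)·(-0.714846+0.699282i) = +0.131972+0.099146i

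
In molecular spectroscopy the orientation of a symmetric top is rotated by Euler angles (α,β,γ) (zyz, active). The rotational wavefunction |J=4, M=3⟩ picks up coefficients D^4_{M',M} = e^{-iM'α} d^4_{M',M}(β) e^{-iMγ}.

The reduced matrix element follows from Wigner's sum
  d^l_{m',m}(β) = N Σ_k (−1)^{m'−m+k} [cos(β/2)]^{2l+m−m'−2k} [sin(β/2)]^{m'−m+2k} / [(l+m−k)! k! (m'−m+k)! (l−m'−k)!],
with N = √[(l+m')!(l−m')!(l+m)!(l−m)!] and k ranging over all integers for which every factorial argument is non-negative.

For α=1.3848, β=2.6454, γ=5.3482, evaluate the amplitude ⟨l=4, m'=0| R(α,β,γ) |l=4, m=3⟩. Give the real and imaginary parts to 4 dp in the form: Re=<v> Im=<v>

Re=0.1325 Im=-0.0464

D^4_{0,3}(1.3848,2.6454,5.3482) = e^{-i·0·1.3848}·d^4_{0,3}(2.6454)·e^{-i·3·5.3482}. Compute d first:
Half-angle: c=0.245559, s=0.969382. N=√(24·24·5040·1)=1703.830978
k∈{3,4} keeps every argument non-negative
  k=3: (−1)^0·1703.8310/(144)·0.2456^5·0.9694^3 = +0.009623
  k=4: (−1)^1·1703.8310/(144)·0.2456^3·0.9694^5 = -0.149970
d^4_{0,3}(2.6454) = +0.009623 -0.149970 = -0.140347
Attach z-rotation phases: D = e^{-i(0)(1.3848)}·(-0.140347)·e^{-i(3)(5.3482)} = +0.132469-0.046359i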